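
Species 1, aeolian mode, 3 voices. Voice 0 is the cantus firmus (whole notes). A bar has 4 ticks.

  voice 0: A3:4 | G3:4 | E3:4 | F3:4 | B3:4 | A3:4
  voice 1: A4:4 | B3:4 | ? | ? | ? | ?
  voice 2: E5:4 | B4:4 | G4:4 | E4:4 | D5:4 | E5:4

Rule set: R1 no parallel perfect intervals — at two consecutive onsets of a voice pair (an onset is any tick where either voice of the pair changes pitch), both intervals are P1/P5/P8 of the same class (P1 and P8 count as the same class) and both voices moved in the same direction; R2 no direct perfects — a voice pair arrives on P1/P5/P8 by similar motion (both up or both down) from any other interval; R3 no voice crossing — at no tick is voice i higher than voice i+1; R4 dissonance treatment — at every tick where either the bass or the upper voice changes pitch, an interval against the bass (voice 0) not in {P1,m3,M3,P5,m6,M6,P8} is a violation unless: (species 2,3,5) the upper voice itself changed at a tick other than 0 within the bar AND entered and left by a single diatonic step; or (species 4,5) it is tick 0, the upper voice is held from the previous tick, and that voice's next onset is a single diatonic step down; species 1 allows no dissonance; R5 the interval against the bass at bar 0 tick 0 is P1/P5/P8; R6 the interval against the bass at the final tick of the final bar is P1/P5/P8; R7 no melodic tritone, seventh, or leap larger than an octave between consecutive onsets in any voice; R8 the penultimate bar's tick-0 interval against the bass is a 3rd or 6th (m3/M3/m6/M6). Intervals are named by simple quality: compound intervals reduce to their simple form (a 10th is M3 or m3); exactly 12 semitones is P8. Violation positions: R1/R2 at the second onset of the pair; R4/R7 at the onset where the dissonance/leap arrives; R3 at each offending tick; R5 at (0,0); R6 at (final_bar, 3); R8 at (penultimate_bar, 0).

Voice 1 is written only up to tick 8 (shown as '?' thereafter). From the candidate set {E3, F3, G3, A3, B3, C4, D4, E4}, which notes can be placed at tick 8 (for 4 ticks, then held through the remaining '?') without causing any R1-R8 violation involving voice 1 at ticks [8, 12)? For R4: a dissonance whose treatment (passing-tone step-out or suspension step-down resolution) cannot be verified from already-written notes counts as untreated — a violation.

E3: violates R2
F3: violates R4,R7
G3: violates R1
A3: violates R4
B3: legal
C4: legal
D4: violates R4
E4: legal

{B3, C4, E4}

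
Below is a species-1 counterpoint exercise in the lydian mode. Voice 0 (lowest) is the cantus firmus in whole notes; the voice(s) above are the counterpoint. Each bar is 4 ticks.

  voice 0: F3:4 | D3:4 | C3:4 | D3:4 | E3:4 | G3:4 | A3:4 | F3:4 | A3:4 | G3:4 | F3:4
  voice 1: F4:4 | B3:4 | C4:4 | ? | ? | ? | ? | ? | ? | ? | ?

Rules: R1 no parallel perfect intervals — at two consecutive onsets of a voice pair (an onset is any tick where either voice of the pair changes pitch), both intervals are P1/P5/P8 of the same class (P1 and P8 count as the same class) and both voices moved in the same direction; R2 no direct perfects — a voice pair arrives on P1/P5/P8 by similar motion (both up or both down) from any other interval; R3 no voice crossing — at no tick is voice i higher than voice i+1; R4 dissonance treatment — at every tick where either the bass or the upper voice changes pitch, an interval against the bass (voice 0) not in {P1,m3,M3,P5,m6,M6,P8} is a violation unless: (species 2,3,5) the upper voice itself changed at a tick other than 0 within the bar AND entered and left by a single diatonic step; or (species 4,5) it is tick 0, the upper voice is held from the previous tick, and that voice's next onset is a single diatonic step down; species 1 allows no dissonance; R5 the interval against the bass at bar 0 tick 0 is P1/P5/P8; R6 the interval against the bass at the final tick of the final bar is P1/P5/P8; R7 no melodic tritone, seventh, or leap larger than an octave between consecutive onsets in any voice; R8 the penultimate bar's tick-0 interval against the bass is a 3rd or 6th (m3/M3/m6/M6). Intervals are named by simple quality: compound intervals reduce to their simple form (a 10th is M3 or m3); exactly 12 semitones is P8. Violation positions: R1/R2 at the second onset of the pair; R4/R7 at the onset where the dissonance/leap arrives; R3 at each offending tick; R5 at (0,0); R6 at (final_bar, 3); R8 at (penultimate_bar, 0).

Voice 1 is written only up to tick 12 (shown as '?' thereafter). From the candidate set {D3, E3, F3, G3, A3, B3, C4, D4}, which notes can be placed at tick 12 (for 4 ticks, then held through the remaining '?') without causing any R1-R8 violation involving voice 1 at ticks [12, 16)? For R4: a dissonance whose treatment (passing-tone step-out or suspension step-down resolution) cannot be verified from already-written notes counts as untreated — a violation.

D3: violates R7
E3: violates R4
F3: legal
G3: violates R4
A3: legal
B3: legal
C4: violates R4
D4: violates R1

{A3, B3, F3}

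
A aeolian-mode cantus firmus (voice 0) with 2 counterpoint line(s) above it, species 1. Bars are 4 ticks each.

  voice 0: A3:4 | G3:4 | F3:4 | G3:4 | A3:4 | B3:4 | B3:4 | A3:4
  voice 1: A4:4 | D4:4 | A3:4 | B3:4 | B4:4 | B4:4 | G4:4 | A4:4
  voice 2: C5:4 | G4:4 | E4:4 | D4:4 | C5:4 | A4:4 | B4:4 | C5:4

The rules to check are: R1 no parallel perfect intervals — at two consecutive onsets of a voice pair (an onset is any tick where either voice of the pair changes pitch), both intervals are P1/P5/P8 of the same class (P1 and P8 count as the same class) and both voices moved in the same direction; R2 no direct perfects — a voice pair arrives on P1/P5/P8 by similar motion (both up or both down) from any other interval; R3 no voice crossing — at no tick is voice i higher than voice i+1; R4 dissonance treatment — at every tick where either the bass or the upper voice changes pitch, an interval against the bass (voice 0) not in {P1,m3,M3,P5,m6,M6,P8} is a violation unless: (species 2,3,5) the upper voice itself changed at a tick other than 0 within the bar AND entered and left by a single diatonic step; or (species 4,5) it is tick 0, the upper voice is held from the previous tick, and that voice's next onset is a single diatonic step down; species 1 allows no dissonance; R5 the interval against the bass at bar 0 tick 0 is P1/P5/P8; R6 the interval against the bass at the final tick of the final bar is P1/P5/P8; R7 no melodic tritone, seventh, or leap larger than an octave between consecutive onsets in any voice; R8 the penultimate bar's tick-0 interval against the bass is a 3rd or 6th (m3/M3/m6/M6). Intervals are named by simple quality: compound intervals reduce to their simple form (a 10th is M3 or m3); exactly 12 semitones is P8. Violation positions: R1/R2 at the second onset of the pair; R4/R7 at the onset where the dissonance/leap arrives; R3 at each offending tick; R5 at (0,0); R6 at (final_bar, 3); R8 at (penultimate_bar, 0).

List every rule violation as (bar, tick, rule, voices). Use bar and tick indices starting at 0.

(0, 0, R5, (0, 2))
(1, 0, R2, (0, 1))
(1, 0, R2, (0, 2))
(2, 0, R2, (1, 2))
(2, 0, R4, (0, 2))
(4, 0, R4, (0, 1))
(4, 0, R7, (2,))
(5, 0, R3, (1, 2))
(5, 0, R4, (0, 2))
(5, 1, R3, (1, 2))
(5, 2, R3, (1, 2))
(5, 3, R3, (1, 2))
(6, 0, R8, (0, 2))
(7, 3, R6, (0, 2))

bar 0: v0=A3 v1=A4 v2=C5 downbeat m3
bar 1: v0=G3 v1=D4 v2=G4 downbeat P8
bar 2: v0=F3 v1=A3 v2=E4 downbeat M7
bar 3: v0=G3 v1=B3 v2=D4 downbeat P5
bar 4: v0=A3 v1=B4 v2=C5 downbeat m3
bar 5: v0=B3 v1=B4 v2=A4 downbeat m7
bar 6: v0=B3 v1=G4 v2=B4 downbeat P8
bar 7: v0=A3 v1=A4 v2=C5 downbeat m3
  -> R5 @ bar 0 tick 0 v(0, 2): opens on m3
  -> R2 @ bar 1 tick 0 v(0, 1): A3/A4 P8 -> G3/D4 P5 similar
  -> R2 @ bar 1 tick 0 v(0, 2): A3/C5 m3 -> G3/G4 P8 similar
  -> R2 @ bar 2 tick 0 v(1, 2): D4/G4 P4 -> A3/E4 P5 similar
  -> R4 @ bar 2 tick 0 v(0, 2): F3/E4 M7 untreated
  -> R4 @ bar 4 tick 0 v(0, 1): A3/B4 M2 untreated
  -> R7 @ bar 4 tick 0 v(2,): D4->C5 leap 10st
  -> R3 @ bar 5 tick 0 v(1, 2): B4 above A4
  -> R4 @ bar 5 tick 0 v(0, 2): B3/A4 m7 untreated
  -> R3 @ bar 5 tick 1 v(1, 2): B4 above A4
  -> R3 @ bar 5 tick 2 v(1, 2): B4 above A4
  -> R3 @ bar 5 tick 3 v(1, 2): B4 above A4
  -> R8 @ bar 6 tick 0 v(0, 2): penult P8 not 3rd/6th
  -> R6 @ bar 7 tick 3 v(0, 2): closes on m3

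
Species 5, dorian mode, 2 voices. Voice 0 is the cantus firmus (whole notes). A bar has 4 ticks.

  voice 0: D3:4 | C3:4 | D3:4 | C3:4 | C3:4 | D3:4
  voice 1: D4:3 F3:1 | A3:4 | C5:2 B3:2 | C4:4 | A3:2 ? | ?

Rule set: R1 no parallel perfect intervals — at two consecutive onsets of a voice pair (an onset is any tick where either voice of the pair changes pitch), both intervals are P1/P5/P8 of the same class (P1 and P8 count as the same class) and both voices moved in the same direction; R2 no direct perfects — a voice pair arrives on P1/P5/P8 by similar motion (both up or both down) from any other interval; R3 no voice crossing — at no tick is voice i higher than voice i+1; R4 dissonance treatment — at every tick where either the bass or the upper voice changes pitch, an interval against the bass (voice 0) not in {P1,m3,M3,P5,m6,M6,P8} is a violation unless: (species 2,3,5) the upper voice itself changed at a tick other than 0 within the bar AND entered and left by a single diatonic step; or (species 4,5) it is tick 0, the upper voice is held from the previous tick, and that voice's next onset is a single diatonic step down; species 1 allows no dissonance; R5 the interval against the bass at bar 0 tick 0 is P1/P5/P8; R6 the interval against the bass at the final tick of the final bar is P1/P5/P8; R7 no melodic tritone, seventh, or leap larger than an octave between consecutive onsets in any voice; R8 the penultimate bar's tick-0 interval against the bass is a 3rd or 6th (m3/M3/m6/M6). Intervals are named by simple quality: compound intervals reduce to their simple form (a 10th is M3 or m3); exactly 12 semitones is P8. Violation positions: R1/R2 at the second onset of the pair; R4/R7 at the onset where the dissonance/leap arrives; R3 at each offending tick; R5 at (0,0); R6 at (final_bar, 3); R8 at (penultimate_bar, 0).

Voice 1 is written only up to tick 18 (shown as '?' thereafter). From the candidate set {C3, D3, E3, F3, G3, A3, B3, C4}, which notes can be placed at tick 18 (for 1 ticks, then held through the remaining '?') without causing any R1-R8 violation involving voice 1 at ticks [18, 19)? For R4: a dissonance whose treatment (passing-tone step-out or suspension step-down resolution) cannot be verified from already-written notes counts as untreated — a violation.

C3: legal
D3: violates R4
E3: legal
F3: violates R4
G3: legal
A3: legal
B3: violates R4
C4: legal

{A3, C3, C4, E3, G3}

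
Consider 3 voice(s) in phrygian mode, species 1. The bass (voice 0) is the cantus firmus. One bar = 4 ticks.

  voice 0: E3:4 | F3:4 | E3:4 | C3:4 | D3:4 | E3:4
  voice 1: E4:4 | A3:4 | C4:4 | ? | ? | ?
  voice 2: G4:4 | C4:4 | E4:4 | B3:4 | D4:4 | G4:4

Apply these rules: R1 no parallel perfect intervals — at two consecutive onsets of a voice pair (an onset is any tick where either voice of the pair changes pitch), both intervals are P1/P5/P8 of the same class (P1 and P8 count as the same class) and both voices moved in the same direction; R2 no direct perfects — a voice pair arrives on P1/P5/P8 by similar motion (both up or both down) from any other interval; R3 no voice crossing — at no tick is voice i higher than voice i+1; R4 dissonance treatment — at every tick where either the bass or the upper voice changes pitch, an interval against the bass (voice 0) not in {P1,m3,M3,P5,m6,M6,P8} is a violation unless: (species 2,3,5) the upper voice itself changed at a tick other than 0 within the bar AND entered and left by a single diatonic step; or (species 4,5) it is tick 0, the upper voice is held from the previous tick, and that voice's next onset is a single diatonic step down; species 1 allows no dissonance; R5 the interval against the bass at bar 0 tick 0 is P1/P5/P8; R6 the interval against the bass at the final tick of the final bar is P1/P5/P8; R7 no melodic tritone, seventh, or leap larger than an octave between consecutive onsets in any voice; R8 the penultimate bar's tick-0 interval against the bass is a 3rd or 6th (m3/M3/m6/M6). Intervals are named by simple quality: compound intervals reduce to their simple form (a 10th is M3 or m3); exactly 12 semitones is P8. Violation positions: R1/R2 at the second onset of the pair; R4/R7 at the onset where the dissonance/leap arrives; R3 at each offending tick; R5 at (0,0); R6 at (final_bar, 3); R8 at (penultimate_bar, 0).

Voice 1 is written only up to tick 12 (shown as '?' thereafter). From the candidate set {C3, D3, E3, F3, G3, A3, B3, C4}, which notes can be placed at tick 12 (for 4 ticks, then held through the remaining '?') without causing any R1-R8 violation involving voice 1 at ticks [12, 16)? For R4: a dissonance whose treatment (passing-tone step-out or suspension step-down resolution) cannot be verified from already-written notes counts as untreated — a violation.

{A3}

C3: violates R2
D3: violates R4,R7
E3: violates R2
F3: violates R4
G3: violates R2
A3: legal
B3: violates R2,R4
C4: violates R3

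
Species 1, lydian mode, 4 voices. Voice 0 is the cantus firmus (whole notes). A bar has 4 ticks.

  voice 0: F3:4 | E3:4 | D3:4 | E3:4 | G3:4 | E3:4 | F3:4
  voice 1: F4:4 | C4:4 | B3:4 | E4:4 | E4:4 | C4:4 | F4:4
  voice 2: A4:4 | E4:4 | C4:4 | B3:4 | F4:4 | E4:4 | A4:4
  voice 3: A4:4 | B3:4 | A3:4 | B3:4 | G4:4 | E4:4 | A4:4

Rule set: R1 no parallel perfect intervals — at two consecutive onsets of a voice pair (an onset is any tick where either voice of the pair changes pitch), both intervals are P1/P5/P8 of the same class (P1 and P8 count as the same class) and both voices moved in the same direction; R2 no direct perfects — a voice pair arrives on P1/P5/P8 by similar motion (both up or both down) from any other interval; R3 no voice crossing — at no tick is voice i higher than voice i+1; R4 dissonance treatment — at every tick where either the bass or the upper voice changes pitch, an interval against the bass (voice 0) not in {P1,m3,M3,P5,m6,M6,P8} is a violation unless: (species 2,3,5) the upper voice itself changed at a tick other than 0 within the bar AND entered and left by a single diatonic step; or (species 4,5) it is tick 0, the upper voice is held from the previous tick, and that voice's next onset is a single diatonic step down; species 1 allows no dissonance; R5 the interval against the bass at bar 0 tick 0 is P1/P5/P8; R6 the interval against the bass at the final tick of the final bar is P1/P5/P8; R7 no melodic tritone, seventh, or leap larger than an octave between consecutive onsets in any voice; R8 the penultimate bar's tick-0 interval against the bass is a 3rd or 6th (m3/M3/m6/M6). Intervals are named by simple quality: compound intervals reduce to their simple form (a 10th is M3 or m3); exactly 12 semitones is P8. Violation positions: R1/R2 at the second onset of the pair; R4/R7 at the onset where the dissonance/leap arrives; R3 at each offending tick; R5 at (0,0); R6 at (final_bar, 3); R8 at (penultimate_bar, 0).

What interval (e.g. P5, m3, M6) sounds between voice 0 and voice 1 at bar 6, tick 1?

voice 0=F3 voice 1=F4 -> P8

P8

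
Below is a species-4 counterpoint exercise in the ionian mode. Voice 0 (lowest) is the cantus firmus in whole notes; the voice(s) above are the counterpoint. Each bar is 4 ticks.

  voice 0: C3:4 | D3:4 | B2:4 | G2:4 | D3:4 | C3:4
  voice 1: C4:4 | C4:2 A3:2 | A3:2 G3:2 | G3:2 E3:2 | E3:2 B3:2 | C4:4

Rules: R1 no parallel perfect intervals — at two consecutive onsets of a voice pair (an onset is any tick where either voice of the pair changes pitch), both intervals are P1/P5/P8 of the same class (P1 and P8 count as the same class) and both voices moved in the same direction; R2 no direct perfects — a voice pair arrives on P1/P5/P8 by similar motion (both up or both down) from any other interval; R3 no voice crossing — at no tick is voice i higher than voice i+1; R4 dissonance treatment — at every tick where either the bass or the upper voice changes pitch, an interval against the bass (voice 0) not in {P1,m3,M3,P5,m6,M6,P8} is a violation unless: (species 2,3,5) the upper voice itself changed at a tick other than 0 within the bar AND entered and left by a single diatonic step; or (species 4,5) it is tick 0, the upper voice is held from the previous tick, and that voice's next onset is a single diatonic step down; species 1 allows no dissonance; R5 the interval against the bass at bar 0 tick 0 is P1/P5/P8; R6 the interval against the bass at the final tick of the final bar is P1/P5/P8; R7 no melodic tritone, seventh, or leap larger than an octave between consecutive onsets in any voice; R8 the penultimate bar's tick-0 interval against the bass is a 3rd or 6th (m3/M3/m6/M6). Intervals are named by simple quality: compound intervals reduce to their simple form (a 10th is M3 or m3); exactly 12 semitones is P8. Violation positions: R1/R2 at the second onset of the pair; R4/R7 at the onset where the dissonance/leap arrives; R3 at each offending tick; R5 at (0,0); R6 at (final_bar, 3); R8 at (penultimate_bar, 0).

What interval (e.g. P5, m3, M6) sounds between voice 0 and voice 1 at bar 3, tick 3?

voice 0=G2 voice 1=E3 -> M6

M6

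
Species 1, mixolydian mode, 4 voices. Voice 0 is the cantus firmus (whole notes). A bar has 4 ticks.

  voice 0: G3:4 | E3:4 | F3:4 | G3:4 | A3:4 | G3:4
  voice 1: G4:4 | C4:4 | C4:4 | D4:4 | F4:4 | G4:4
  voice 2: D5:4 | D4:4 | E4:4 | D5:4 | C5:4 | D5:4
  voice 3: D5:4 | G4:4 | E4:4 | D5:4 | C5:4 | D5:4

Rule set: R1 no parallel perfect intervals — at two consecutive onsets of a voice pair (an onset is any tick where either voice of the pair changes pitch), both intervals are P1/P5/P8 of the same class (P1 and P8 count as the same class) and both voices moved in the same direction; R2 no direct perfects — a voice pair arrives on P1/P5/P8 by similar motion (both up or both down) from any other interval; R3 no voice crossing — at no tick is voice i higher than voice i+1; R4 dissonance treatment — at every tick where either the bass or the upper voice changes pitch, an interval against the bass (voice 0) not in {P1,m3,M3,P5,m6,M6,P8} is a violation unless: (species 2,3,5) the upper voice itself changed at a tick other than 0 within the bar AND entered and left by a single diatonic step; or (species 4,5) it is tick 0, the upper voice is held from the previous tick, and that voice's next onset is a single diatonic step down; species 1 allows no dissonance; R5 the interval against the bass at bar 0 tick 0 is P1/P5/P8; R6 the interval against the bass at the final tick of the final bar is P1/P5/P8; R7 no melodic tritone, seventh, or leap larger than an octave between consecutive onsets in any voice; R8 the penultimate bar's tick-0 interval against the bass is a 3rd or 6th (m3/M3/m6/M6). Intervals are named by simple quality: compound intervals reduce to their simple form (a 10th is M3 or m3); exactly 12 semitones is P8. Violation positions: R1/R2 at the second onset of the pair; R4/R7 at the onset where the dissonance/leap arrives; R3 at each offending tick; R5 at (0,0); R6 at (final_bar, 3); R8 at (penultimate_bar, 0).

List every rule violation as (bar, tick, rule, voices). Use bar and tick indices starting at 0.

bar 0: v0=G3 v1=G4 v2=D5 v3=D5 downbeat P5
bar 1: v0=E3 v1=C4 v2=D4 v3=G4 downbeat m3
bar 2: v0=F3 v1=C4 v2=E4 v3=E4 downbeat M7
bar 3: v0=G3 v1=D4 v2=D5 v3=D5 downbeat P5
bar 4: v0=A3 v1=F4 v2=C5 v3=C5 downbeat m3
bar 5: v0=G3 v1=G4 v2=D5 v3=D5 downbeat P5
  -> R1 @ bar 1 tick 0 v(1, 3): G4/D5 P5 -> C4/G4 P5 similar
  -> R4 @ bar 1 tick 0 v(0, 2): E3/D4 m7 untreated
  -> R4 @ bar 2 tick 0 v(0, 2): F3/E4 M7 untreated
  -> R4 @ bar 2 tick 0 v(0, 3): F3/E4 M7 untreated
  -> R1 @ bar 3 tick 0 v(0, 1): F3/C4 P5 -> G3/D4 P5 similar
  -> R1 @ bar 3 tick 0 v(2, 3): E4/E4 P1 -> D5/D5 P1 similar
  -> R2 @ bar 3 tick 0 v(0, 2): F3/E4 M7 -> G3/D5 P5 similar
  -> R2 @ bar 3 tick 0 v(0, 3): F3/E4 M7 -> G3/D5 P5 similar
  -> R2 @ bar 3 tick 0 v(1, 2): C4/E4 M3 -> D4/D5 P8 similar
  -> R2 @ bar 3 tick 0 v(1, 3): C4/E4 M3 -> D4/D5 P8 similar
  -> R7 @ bar 3 tick 0 v(2,): E4->D5 leap 10st
  -> R7 @ bar 3 tick 0 v(3,): E4->D5 leap 10st
  -> R1 @ bar 4 tick 0 v(2, 3): D5/D5 P1 -> C5/C5 P1 similar
  -> R1 @ bar 5 tick 0 v(1, 2): F4/C5 P5 -> G4/D5 P5 similar
  -> R1 @ bar 5 tick 0 v(1, 3): F4/C5 P5 -> G4/D5 P5 similar
  -> R1 @ bar 5 tick 0 v(2, 3): C5/C5 P1 -> D5/D5 P1 similar

(1, 0, R1, (1, 3))
(1, 0, R4, (0, 2))
(2, 0, R4, (0, 2))
(2, 0, R4, (0, 3))
(3, 0, R1, (0, 1))
(3, 0, R1, (2, 3))
(3, 0, R2, (0, 2))
(3, 0, R2, (0, 3))
(3, 0, R2, (1, 2))
(3, 0, R2, (1, 3))
(3, 0, R7, (2,))
(3, 0, R7, (3,))
(4, 0, R1, (2, 3))
(5, 0, R1, (1, 2))
(5, 0, R1, (1, 3))
(5, 0, R1, (2, 3))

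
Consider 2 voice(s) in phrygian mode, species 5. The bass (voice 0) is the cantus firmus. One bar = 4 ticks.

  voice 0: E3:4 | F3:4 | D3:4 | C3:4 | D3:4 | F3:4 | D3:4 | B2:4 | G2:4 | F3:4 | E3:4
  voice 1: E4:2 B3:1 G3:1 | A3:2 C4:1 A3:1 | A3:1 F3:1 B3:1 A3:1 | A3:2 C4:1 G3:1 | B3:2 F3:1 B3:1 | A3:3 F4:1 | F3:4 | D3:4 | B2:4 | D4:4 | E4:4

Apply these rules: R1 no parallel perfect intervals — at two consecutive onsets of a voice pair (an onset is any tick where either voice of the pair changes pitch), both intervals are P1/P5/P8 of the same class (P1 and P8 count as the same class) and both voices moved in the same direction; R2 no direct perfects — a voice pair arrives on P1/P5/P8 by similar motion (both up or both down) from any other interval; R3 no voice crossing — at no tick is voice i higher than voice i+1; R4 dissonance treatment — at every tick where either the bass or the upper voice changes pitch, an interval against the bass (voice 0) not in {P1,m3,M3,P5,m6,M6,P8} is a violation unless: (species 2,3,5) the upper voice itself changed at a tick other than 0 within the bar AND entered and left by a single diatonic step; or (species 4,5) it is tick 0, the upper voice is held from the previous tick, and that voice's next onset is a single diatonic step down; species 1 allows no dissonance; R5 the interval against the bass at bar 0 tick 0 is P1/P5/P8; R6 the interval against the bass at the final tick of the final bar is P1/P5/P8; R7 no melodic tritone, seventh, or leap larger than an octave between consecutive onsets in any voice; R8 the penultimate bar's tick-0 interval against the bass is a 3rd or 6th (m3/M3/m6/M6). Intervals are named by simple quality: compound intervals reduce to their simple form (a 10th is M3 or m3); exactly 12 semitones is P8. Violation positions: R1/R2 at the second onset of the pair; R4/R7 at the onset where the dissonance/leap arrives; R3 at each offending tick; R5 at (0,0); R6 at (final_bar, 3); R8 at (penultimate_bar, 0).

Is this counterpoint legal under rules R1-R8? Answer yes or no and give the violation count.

bar 0: v0=E3 v1=E4 (P8)
bar 1: v0=F3 v1=A3 (M3)
bar 2: v0=D3 v1=A3 (P5)
bar 3: v0=C3 v1=A3 (M6)
bar 4: v0=D3 v1=B3 (M6)
bar 5: v0=F3 v1=A3 (M3)
bar 6: v0=D3 v1=F3 (m3)
bar 7: v0=B2 v1=D3 (m3)
bar 8: v0=G2 v1=B2 (M3)
bar 9: v0=F3 v1=D4 (M6)
bar 10: v0=E3 v1=E4 (P8)
  R7 @ bar2.2: F3->B3 leap 6st
  R7 @ bar4.2: B3->F3 leap 6st
  R7 @ bar4.3: F3->B3 leap 6st
  R7 @ bar9.0: G2->F3 leap 10st
  R7 @ bar9.0: B2->D4 leap 15st

No (5 violations)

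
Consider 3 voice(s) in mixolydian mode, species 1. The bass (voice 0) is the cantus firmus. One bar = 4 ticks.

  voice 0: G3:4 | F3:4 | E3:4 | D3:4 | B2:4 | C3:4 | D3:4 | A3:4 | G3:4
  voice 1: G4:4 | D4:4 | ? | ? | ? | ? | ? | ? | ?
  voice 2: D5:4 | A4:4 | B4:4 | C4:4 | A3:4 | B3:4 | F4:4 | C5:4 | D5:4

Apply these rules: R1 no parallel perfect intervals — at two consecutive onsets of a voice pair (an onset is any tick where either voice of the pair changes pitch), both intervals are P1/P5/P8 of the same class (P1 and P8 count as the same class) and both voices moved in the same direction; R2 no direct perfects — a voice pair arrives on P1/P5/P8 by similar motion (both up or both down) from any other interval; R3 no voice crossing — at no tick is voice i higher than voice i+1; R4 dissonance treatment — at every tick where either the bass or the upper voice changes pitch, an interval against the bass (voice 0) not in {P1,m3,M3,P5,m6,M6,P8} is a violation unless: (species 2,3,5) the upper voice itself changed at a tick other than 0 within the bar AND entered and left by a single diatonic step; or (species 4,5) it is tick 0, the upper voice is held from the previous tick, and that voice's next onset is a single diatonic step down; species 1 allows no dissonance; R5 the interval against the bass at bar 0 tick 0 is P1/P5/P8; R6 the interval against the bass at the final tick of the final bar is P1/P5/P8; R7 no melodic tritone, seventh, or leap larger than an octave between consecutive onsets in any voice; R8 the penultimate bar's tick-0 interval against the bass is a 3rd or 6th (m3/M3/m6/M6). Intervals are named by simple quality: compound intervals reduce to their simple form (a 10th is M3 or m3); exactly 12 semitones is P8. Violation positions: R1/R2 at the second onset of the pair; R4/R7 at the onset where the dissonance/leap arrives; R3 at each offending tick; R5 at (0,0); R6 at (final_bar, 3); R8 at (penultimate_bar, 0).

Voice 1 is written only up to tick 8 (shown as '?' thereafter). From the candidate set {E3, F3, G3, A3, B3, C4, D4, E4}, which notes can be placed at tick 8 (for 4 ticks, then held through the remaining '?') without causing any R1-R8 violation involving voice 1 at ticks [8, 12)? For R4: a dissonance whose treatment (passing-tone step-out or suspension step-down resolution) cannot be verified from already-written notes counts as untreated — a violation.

E3: violates R2,R7
F3: violates R4
G3: legal
A3: violates R4
B3: violates R2
C4: legal
D4: violates R4
E4: violates R1

{C4, G3}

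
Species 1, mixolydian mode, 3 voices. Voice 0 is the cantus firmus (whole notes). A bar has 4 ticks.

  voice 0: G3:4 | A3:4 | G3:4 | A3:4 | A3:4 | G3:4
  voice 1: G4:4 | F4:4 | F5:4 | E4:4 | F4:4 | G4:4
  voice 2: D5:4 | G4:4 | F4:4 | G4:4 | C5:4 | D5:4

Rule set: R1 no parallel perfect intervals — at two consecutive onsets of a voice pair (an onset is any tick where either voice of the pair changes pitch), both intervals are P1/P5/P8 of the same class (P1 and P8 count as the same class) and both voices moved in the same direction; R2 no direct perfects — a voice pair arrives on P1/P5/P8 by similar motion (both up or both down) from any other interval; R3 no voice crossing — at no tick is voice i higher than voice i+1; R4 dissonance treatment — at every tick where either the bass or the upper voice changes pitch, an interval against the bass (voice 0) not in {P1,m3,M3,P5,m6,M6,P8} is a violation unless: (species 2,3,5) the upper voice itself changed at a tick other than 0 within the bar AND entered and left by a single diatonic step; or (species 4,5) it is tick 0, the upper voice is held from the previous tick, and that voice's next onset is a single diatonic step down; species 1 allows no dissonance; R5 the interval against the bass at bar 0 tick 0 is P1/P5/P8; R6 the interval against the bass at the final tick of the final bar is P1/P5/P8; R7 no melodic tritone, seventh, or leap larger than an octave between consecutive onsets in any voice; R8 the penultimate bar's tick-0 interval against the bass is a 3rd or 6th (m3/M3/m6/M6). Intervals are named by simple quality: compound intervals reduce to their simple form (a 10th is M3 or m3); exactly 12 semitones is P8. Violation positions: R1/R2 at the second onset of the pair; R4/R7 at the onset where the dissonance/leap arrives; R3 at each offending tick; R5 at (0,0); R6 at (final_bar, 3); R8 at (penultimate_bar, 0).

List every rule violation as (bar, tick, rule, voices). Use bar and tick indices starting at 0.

bar 0: v0=G3 v1=G4 v2=D5 downbeat P5
bar 1: v0=A3 v1=F4 v2=G4 downbeat m7
bar 2: v0=G3 v1=F5 v2=F4 downbeat m7
bar 3: v0=A3 v1=E4 v2=G4 downbeat m7
bar 4: v0=A3 v1=F4 v2=C5 downbeat m3
bar 5: v0=G3 v1=G4 v2=D5 downbeat P5
  -> R4 @ bar 1 tick 0 v(0, 2): A3/G4 m7 untreated
  -> R3 @ bar 2 tick 0 v(1, 2): F5 above F4
  -> R4 @ bar 2 tick 0 v(0, 1): G3/F5 m7 untreated
  -> R4 @ bar 2 tick 0 v(0, 2): G3/F4 m7 untreated
  -> R3 @ bar 2 tick 1 v(1, 2): F5 above F4
  -> R3 @ bar 2 tick 2 v(1, 2): F5 above F4
  -> R3 @ bar 2 tick 3 v(1, 2): F5 above F4
  -> R4 @ bar 3 tick 0 v(0, 2): A3/G4 m7 untreated
  -> R7 @ bar 3 tick 0 v(1,): F5->E4 leap 13st
  -> R2 @ bar 4 tick 0 v(1, 2): E4/G4 m3 -> F4/C5 P5 similar
  -> R1 @ bar 5 tick 0 v(1, 2): F4/C5 P5 -> G4/D5 P5 similar

(1, 0, R4, (0, 2))
(2, 0, R3, (1, 2))
(2, 0, R4, (0, 1))
(2, 0, R4, (0, 2))
(2, 1, R3, (1, 2))
(2, 2, R3, (1, 2))
(2, 3, R3, (1, 2))
(3, 0, R4, (0, 2))
(3, 0, R7, (1,))
(4, 0, R2, (1, 2))
(5, 0, R1, (1, 2))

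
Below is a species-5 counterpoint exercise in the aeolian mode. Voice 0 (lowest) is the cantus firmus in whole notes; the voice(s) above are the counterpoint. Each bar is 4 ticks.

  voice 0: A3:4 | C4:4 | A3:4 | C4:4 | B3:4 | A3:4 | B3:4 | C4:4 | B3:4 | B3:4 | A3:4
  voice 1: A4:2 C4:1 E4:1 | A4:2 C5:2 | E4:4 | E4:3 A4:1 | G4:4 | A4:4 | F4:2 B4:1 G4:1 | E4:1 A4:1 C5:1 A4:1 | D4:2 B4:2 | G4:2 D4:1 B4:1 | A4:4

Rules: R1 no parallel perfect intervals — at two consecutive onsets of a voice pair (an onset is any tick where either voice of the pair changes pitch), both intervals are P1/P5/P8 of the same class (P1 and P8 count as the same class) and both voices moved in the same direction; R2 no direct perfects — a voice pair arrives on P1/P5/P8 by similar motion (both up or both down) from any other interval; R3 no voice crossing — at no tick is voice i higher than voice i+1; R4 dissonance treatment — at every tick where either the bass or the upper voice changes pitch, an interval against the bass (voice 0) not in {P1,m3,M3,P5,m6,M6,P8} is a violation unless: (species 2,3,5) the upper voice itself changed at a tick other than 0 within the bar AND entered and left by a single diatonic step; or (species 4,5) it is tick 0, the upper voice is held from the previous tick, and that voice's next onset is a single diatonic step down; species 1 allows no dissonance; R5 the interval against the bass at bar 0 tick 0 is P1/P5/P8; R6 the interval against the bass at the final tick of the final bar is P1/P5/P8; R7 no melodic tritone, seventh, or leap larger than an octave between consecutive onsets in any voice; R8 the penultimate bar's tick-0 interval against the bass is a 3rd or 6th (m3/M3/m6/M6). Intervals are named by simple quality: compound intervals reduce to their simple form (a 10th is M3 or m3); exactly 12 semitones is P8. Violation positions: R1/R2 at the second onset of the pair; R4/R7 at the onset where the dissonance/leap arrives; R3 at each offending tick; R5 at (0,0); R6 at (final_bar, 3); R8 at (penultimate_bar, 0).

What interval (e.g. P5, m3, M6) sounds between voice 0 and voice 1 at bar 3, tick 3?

voice 0=C4 voice 1=A4 -> M6

M6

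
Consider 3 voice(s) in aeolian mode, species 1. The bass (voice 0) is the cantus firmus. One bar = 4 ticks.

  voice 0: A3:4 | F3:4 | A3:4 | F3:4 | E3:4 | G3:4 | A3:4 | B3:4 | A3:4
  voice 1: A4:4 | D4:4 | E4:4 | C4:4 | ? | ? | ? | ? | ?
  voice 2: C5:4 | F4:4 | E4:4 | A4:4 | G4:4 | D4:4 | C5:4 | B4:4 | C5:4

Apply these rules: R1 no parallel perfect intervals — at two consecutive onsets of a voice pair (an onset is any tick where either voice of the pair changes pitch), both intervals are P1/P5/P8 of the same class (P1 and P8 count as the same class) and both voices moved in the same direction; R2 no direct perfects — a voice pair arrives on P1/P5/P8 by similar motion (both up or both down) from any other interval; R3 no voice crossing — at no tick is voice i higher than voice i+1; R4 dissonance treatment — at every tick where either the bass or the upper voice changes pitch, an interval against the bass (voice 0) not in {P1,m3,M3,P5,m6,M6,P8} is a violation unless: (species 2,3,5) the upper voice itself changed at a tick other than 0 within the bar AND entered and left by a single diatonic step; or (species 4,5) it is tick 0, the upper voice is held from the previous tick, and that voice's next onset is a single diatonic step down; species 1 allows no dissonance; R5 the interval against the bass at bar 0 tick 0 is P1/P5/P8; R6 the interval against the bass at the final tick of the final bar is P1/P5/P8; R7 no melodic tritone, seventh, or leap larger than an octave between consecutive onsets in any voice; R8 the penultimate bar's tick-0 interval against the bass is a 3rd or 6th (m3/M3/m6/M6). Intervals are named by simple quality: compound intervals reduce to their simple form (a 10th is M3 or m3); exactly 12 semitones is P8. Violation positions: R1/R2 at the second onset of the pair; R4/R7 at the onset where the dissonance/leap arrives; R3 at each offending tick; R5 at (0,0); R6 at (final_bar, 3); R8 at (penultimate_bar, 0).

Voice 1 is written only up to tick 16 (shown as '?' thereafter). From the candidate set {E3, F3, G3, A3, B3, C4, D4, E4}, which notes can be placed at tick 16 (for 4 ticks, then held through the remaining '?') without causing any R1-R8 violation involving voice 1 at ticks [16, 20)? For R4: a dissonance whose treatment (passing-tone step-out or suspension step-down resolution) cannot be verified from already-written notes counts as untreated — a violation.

{C4, E4}

E3: violates R2
F3: violates R4
G3: violates R2
A3: violates R4
B3: violates R1
C4: legal
D4: violates R4
E4: legal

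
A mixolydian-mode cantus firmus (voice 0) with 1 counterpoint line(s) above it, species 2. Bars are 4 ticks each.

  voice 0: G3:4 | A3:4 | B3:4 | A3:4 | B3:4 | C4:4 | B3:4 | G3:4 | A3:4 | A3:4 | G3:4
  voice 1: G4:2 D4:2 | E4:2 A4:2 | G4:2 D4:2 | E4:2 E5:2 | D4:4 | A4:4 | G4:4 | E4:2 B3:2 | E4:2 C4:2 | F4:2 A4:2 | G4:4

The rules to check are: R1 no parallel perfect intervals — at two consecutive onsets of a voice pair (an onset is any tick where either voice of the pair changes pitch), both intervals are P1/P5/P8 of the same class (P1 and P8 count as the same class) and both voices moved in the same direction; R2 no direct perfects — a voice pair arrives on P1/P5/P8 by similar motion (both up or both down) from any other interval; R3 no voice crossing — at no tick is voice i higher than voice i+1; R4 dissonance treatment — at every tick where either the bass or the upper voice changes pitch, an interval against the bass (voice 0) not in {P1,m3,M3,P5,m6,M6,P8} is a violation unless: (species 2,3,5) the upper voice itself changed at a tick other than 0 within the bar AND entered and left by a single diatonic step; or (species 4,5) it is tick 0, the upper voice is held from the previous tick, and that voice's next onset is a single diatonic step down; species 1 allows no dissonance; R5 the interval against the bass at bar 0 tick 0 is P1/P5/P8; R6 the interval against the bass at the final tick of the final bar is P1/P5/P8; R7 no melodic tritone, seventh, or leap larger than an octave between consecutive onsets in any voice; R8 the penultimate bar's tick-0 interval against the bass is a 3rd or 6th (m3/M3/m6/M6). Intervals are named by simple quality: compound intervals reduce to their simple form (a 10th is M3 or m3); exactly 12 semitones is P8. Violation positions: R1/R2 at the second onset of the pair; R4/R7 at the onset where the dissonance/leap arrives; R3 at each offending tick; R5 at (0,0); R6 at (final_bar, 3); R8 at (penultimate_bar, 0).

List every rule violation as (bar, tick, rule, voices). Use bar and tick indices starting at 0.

(1, 0, R1, (0, 1))
(4, 0, R7, (1,))
(8, 0, R2, (0, 1))
(10, 0, R1, (0, 1))

bar 0: v0=G3 v1=G4 downbeat P8
bar 1: v0=A3 v1=E4 downbeat P5
bar 2: v0=B3 v1=G4 downbeat m6
bar 3: v0=A3 v1=E4 downbeat P5
bar 4: v0=B3 v1=D4 downbeat m3
bar 5: v0=C4 v1=A4 downbeat M6
bar 6: v0=B3 v1=G4 downbeat m6
bar 7: v0=G3 v1=E4 downbeat M6
bar 8: v0=A3 v1=E4 downbeat P5
bar 9: v0=A3 v1=F4 downbeat m6
bar 10: v0=G3 v1=G4 downbeat P8
  -> R1 @ bar 1 tick 0 v(0, 1): G3/D4 P5 -> A3/E4 P5 similar
  -> R7 @ bar 4 tick 0 v(1,): E5->D4 leap 14st
  -> R2 @ bar 8 tick 0 v(0, 1): G3/B3 M3 -> A3/E4 P5 similar
  -> R1 @ bar 10 tick 0 v(0, 1): A3/A4 P8 -> G3/G4 P8 similar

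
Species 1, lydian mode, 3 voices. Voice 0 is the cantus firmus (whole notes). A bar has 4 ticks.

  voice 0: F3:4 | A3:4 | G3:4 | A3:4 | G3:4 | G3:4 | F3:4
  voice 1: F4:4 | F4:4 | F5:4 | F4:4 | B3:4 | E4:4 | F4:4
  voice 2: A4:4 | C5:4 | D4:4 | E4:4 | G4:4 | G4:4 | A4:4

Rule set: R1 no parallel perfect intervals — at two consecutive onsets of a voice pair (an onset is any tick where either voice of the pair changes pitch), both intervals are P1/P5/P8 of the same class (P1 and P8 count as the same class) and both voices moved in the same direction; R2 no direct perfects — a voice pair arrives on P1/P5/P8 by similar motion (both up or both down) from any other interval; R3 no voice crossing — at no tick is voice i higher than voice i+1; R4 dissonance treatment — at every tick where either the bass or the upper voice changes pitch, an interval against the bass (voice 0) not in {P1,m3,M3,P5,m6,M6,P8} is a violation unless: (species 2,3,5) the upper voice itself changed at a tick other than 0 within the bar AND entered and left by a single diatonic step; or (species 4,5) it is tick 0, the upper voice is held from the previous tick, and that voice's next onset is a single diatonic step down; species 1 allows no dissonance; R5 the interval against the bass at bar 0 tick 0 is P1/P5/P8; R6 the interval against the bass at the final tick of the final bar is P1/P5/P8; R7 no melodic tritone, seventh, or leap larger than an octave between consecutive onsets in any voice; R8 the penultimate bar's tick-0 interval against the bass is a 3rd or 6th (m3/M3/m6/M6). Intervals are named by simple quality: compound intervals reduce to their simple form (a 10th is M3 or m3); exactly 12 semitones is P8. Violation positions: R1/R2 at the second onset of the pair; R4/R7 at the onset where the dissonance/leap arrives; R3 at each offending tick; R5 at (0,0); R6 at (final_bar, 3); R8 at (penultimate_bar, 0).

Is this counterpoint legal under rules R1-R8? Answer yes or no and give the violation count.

bar 0: v0=F3 v1=F4 v2=A4 (M3)
bar 1: v0=A3 v1=F4 v2=C5 (m3)
bar 2: v0=G3 v1=F5 v2=D4 (P5)
bar 3: v0=A3 v1=F4 v2=E4 (P5)
bar 4: v0=G3 v1=B3 v2=G4 (P8)
bar 5: v0=G3 v1=E4 v2=G4 (P8)
bar 6: v0=F3 v1=F4 v2=A4 (M3)
  R5 @ bar0.0: opens on M3
  R2 @ bar2.0: A3/C5 m3 -> G3/D4 P5 similar
  R3 @ bar2.0: F5 above D4
  R4 @ bar2.0: G3/F5 m7 untreated
  R7 @ bar2.0: C5->D4 leap 10st
  R3 @ bar2.1: F5 above D4
  R3 @ bar2.2: F5 above D4
  R3 @ bar2.3: F5 above D4
  R1 @ bar3.0: G3/D4 P5 -> A3/E4 P5 similar
  R3 @ bar3.0: F4 above E4
  R3 @ bar3.1: F4 above E4
  R3 @ bar3.2: F4 above E4
  R3 @ bar3.3: F4 above E4
  R7 @ bar4.0: F4->B3 leap 6st
  R8 @ bar5.0: penult P8 not 3rd/6th
  R6 @ bar6.3: closes on M3

No (16 violations)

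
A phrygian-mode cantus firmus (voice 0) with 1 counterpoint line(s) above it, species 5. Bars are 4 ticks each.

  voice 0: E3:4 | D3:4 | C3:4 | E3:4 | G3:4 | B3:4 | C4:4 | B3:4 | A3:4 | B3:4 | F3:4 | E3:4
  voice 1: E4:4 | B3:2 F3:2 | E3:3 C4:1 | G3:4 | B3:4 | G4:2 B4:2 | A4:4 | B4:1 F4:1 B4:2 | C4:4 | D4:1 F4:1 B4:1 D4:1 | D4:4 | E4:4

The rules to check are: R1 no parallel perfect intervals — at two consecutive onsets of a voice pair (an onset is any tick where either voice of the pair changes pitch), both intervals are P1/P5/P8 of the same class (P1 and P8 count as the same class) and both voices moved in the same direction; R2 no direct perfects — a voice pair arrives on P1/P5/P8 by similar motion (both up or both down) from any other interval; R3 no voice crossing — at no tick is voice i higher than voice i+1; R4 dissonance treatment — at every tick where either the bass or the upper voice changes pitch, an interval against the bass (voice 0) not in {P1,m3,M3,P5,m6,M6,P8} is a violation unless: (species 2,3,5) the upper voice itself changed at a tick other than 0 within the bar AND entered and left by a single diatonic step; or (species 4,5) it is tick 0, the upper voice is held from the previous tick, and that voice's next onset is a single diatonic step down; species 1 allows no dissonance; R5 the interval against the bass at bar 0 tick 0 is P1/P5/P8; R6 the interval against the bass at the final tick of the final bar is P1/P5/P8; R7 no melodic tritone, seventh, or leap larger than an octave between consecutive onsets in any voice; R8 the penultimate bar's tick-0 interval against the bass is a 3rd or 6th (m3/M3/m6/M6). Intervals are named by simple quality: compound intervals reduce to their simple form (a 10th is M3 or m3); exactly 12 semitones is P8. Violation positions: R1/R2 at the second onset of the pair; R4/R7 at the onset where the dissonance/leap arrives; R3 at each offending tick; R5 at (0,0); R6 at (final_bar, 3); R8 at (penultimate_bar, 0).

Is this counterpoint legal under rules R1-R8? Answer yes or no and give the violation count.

bar 0: v0=E3 v1=E4 (P8)
bar 1: v0=D3 v1=B3 (M6)
bar 2: v0=C3 v1=E3 (M3)
bar 3: v0=E3 v1=G3 (m3)
bar 4: v0=G3 v1=B3 (M3)
bar 5: v0=B3 v1=G4 (m6)
bar 6: v0=C4 v1=A4 (M6)
bar 7: v0=B3 v1=B4 (P8)
bar 8: v0=A3 v1=C4 (m3)
bar 9: v0=B3 v1=D4 (m3)
bar 10: v0=F3 v1=D4 (M6)
bar 11: v0=E3 v1=E4 (P8)
  R7 @ bar1.2: B3->F3 leap 6st
  R4 @ bar7.1: B3/F4 TT untreated
  R7 @ bar7.1: B4->F4 leap 6st
  R7 @ bar7.2: F4->B4 leap 6st
  R7 @ bar8.0: B4->C4 leap 11st
  R4 @ bar9.1: B3/F4 TT untreated
  R7 @ bar9.2: F4->B4 leap 6st
  R7 @ bar10.0: B3->F3 leap 6st

No (8 violations)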